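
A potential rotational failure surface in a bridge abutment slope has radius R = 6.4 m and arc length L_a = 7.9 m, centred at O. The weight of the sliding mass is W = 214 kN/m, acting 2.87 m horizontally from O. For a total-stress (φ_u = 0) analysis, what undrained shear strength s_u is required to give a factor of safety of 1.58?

s_u = 19.2 kPa

FS = s_u·L_a·R / (W·d), so s_u = FS·W·d / (L_a·R).
s_u = 1.58·214·2.87 / (7.90·6.4) = 970.4 / 50.56 = 19.19 kPa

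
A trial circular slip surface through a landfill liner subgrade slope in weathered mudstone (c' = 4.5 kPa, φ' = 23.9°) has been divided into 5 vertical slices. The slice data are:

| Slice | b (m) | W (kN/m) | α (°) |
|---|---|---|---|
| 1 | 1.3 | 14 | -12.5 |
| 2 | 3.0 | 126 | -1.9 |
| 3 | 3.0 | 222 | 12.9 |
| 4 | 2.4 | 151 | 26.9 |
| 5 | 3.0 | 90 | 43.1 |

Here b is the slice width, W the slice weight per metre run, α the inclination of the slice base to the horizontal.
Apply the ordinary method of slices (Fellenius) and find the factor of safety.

Ordinary method of slices: FS = Σ[c'·Δl_i + (W_i cosα_i)·tanφ'] / Σ W_i sinα_i, with Δl_i = b_i / cosα_i.
Slice 1: Δl = 1.3/cos(-12.5°) = 1.332 m; N'_1 = 14·cos(-12.5°) = 13.7; c'Δl = 5.99; W sinα = -3.0
Slice 2: Δl = 3.0/cos(-1.9°) = 3.002 m; N'_2 = 126·cos(-1.9°) = 125.9; c'Δl = 13.51; W sinα = -4.2
Slice 3: Δl = 3.0/cos12.9° = 3.078 m; N'_3 = 222·cos12.9° = 216.4; c'Δl = 13.85; W sinα = 49.6
Slice 4: Δl = 2.4/cos26.9° = 2.691 m; N'_4 = 151·cos26.9° = 134.7; c'Δl = 12.11; W sinα = 68.3
Slice 5: Δl = 3.0/cos43.1° = 4.109 m; N'_5 = 90·cos43.1° = 65.7; c'Δl = 18.49; W sinα = 61.5
Σc'Δl = 63.9 kN/m; ΣN' = 556.4 kN/m; ΣW sinα = 172.2 kN/m
Resisting = 63.9 + 556.4·tan23.9° = 63.9 + 246.6 = 310.5 kN/m
FS = 310.5 / 172.2 = 1.803

FS = 1.80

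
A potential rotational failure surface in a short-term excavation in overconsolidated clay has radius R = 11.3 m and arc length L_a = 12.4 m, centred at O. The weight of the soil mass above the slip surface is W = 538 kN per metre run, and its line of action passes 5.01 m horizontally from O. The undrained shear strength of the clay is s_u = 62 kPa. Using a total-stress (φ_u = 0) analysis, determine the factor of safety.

FS = 3.22

Taking moments about the centre O, the resisting moment is provided by the undrained shear strength acting along the arc:
M_R = s_u·L_a·R = 62·12.40·11.3 = 8687.4 kN·m/m
M_D = W·d = 538·5.01 = 2695.4 kN·m/m
FS = M_R / M_D = 8687.4 / 2695.4 = 3.223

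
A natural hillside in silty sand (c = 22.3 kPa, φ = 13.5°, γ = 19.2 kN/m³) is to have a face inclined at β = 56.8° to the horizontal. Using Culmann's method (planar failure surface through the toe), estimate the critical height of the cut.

Culmann's analysis gives the critical failure plane at α_cr = (β + φ)/2 = (56.8 + 13.5)/2 = 35.1°, and the critical height
H_c = (4c/γ) · sinβ cosφ / [1 − cos(β − φ)]
    = (4·22.3/19.2) · sin56.8°·cos13.5° / [1 − cos(43.3°)]
    = 4.646 · 0.8368·0.9724 / [1 − 0.7278]
    = 4.646 · 0.8136 / 0.2722
    = 13.89 m

H_c = 13.89 m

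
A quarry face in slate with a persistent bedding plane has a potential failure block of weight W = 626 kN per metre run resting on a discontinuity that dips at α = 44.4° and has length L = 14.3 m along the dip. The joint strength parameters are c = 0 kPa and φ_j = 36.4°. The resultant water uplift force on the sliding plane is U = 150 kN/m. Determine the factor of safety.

FS = 0.50

Resolving the block weight along and normal to the plane and applying the Mohr–Coulomb strength on the joint:
N' = W cosα − U = 626·cos44.4° − 150 = 297.3 kN/m
Driving force T = W sinα = 626·sin44.4° = 438.0 kN/m
Resisting force R = c·L + N'·tanφ_j = 0·14.3 + 297.3·tan36.4° = 0.0 + 219.2 = 219.2 kN/m
FS = R / T = 219.2 / 438.0 = 0.500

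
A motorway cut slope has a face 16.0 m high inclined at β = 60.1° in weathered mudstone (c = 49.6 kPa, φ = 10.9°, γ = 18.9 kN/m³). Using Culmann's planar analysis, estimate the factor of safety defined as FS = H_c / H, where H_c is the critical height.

H_c = (4c/γ) · sinβ cosφ / [1 − cos(β − φ)]
    = (4·49.6/18.9) · sin60.1°·cos10.9° / [1 − cos49.2°]
    = 10.497 · 0.8513 / 0.3466 = 25.78 m
FS = H_c / H = 25.78 / 16.0 = 1.611

FS = 1.61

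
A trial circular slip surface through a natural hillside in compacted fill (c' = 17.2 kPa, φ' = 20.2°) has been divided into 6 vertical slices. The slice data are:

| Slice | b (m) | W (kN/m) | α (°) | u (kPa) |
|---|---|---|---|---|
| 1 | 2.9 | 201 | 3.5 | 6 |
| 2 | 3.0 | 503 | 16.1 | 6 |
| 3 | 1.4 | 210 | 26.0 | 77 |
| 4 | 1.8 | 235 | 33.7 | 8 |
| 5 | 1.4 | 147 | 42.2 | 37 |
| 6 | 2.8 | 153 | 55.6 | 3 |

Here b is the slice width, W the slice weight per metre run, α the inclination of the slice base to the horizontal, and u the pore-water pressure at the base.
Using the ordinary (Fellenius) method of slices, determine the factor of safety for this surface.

Ordinary method of slices: FS = Σ[c'·Δl_i + (W_i cosα_i − u_i·Δl_i)·tanφ'] / Σ W_i sinα_i, with Δl_i = b_i / cosα_i.
Slice 1: Δl = 2.9/cos3.5° = 2.905 m; N'_1 = 201·cos3.5° − 6·2.905 = 183.2; c'Δl = 49.97; W sinα = 12.3
Slice 2: Δl = 3.0/cos16.1° = 3.122 m; N'_2 = 503·cos16.1° − 6·3.122 = 464.5; c'Δl = 53.71; W sinα = 139.5
Slice 3: Δl = 1.4/cos26.0° = 1.558 m; N'_3 = 210·cos26.0° − 77·1.558 = 68.8; c'Δl = 26.79; W sinα = 92.1
Slice 4: Δl = 1.8/cos33.7° = 2.164 m; N'_4 = 235·cos33.7° − 8·2.164 = 178.2; c'Δl = 37.21; W sinα = 130.4
Slice 5: Δl = 1.4/cos42.2° = 1.890 m; N'_5 = 147·cos42.2° − 37·1.890 = 39.0; c'Δl = 32.51; W sinα = 98.7
Slice 6: Δl = 2.8/cos55.6° = 4.956 m; N'_6 = 153·cos55.6° − 3·4.956 = 71.6; c'Δl = 85.24; W sinα = 126.2
Σc'Δl = 285.4 kN/m; ΣN' = 1005.3 kN/m; ΣW sinα = 599.2 kN/m
Resisting = 285.4 + 1005.3·tan20.2° = 285.4 + 369.9 = 655.3 kN/m
FS = 655.3 / 599.2 = 1.094

FS = 1.09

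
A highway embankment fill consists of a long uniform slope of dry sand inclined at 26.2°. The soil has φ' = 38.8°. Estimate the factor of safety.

FS = 1.63

For a dry cohesionless infinite slope the factor of safety is FS = tanφ' / tanβ.
FS = tan38.8° / tan26.2° = 0.8040 / 0.4921 = 1.634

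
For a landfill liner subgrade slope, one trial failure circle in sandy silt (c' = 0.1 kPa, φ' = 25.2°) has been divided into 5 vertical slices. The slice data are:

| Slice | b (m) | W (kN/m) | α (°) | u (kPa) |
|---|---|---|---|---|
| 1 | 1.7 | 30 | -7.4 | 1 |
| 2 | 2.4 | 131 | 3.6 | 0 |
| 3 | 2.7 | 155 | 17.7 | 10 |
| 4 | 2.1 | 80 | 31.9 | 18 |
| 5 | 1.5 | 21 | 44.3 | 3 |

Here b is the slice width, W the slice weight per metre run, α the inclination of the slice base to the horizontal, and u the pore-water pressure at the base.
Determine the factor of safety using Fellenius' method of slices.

FS = 1.36

Ordinary method of slices: FS = Σ[c'·Δl_i + (W_i cosα_i − u_i·Δl_i)·tanφ'] / Σ W_i sinα_i, with Δl_i = b_i / cosα_i.
Slice 1: Δl = 1.7/cos(-7.4°) = 1.714 m; N'_1 = 30·cos(-7.4°) − 1·1.714 = 28.0; c'Δl = 0.17; W sinα = -3.9
Slice 2: Δl = 2.4/cos3.6° = 2.405 m; N'_2 = 131·cos3.6° − 0·2.405 = 130.7; c'Δl = 0.24; W sinα = 8.2
Slice 3: Δl = 2.7/cos17.7° = 2.834 m; N'_3 = 155·cos17.7° − 10·2.834 = 119.3; c'Δl = 0.28; W sinα = 47.1
Slice 4: Δl = 2.1/cos31.9° = 2.474 m; N'_4 = 80·cos31.9° − 18·2.474 = 23.4; c'Δl = 0.25; W sinα = 42.3
Slice 5: Δl = 1.5/cos44.3° = 2.096 m; N'_5 = 21·cos44.3° − 3·2.096 = 8.7; c'Δl = 0.21; W sinα = 14.7
Σc'Δl = 1.2 kN/m; ΣN' = 310.2 kN/m; ΣW sinα = 108.4 kN/m
Resisting = 1.2 + 310.2·tan25.2° = 1.2 + 146.0 = 147.1 kN/m
FS = 147.1 / 108.4 = 1.357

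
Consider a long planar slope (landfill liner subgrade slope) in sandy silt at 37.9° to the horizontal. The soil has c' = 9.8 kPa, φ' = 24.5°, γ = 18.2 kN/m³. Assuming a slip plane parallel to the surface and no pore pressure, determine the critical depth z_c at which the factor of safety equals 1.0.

z_c = 2.68 m

Setting FS = 1.00 in FS = [c' + γz cos²β tanφ'] / [γz sinβ cosβ] and solving for z:
z = c' / [γ cosβ (FS·sinβ − cosβ·tanφ')]
  = 9.8 / [18.2·cos37.9°·(1.00·sin37.9° − cos37.9°·tan24.5°)]
  = 9.8 / [18.2·0.7891·(1.00·0.6143 − 0.7891·0.4557)]
  = 9.8 / 3.6575 = 2.679 m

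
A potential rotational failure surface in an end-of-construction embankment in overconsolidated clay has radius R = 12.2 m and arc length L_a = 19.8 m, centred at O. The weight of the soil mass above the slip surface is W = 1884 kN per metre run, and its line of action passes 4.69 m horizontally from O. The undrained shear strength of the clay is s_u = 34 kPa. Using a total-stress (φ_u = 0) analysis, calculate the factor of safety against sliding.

Taking moments about the centre O, the resisting moment is provided by the undrained shear strength acting along the arc:
M_R = s_u·L_a·R = 34·19.80·12.2 = 8213.0 kN·m/m
M_D = W·d = 1884·4.69 = 8836.0 kN·m/m
FS = M_R / M_D = 8213.0 / 8836.0 = 0.930

FS = 0.93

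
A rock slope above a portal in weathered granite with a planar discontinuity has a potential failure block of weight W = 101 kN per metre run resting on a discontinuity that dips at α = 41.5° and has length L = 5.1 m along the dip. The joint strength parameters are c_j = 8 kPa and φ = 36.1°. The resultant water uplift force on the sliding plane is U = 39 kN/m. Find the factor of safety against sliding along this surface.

Resolving the block weight along and normal to the plane and applying the Mohr–Coulomb strength on the joint:
N' = W cosα − U = 101·cos41.5° − 39 = 36.6 kN/m
Driving force T = W sinα = 101·sin41.5° = 66.9 kN/m
Resisting force R = c_j·L + N'·tanφ = 8·5.1 + 36.6·tan36.1° = 40.8 + 26.7 = 67.5 kN/m
FS = R / T = 67.5 / 66.9 = 1.009

FS = 1.01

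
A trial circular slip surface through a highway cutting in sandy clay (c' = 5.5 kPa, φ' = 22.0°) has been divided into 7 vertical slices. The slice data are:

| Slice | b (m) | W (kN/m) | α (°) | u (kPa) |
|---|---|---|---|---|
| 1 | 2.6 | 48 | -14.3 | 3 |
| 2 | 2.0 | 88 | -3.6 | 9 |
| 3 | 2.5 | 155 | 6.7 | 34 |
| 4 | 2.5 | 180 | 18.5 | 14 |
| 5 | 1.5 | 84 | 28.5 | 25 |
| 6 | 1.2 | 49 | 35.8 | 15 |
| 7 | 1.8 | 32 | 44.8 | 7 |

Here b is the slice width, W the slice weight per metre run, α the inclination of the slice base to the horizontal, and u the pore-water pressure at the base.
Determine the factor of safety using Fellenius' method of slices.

FS = 1.56

Ordinary method of slices: FS = Σ[c'·Δl_i + (W_i cosα_i − u_i·Δl_i)·tanφ'] / Σ W_i sinα_i, with Δl_i = b_i / cosα_i.
Slice 1: Δl = 2.6/cos(-14.3°) = 2.683 m; N'_1 = 48·cos(-14.3°) − 3·2.683 = 38.5; c'Δl = 14.76; W sinα = -11.9
Slice 2: Δl = 2.0/cos(-3.6°) = 2.004 m; N'_2 = 88·cos(-3.6°) − 9·2.004 = 69.8; c'Δl = 11.02; W sinα = -5.5
Slice 3: Δl = 2.5/cos6.7° = 2.517 m; N'_3 = 155·cos6.7° − 34·2.517 = 68.4; c'Δl = 13.84; W sinα = 18.1
Slice 4: Δl = 2.5/cos18.5° = 2.636 m; N'_4 = 180·cos18.5° − 14·2.636 = 133.8; c'Δl = 14.50; W sinα = 57.1
Slice 5: Δl = 1.5/cos28.5° = 1.707 m; N'_5 = 84·cos28.5° − 25·1.707 = 31.1; c'Δl = 9.39; W sinα = 40.1
Slice 6: Δl = 1.2/cos35.8° = 1.480 m; N'_6 = 49·cos35.8° − 15·1.480 = 17.5; c'Δl = 8.14; W sinα = 28.7
Slice 7: Δl = 1.8/cos44.8° = 2.537 m; N'_7 = 32·cos44.8° − 7·2.537 = 4.9; c'Δl = 13.95; W sinα = 22.5
Σc'Δl = 85.6 kN/m; ΣN' = 364.0 kN/m; ΣW sinα = 149.1 kN/m
Resisting = 85.6 + 364.0·tan22.0° = 85.6 + 147.1 = 232.7 kN/m
FS = 232.7 / 149.1 = 1.560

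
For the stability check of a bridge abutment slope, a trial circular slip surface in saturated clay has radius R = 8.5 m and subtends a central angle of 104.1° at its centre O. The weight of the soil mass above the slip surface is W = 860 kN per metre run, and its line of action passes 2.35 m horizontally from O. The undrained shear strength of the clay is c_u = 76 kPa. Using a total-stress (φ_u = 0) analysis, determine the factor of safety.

Taking moments about the centre O, the resisting moment is provided by the undrained shear strength acting along the arc:
Arc length L_a = R·θ = 8.5·(104.1°·π/180) = 8.5·1.8169 = 15.44 m
M_R = c_u·L_a·R = 76·15.44·8.5 = 9976.5 kN·m/m
M_D = W·d = 860·2.35 = 2021.0 kN·m/m
FS = M_R / M_D = 9976.5 / 2021.0 = 4.936

FS = 4.94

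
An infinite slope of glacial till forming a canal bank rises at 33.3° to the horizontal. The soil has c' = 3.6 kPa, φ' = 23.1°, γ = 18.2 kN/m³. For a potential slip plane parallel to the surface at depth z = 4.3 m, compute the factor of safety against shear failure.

For an infinite slope with a slip plane parallel to the surface (no pore pressure): FS = [c' + γz cos²β tanφ'] / [γz sinβ cosβ].
γz = 18.2·4.3 = 78.26 kN/m²
Numerator = 3.6 + 78.26·cos²33.3°·tan23.1° = 3.6 + 78.26·0.6986·0.4265 = 26.919 kPa
Denominator = 78.26·sin33.3°·cos33.3° = 78.26·0.5490·0.8358 = 35.912 kPa
FS = 26.919 / 35.912 = 0.750

FS = 0.75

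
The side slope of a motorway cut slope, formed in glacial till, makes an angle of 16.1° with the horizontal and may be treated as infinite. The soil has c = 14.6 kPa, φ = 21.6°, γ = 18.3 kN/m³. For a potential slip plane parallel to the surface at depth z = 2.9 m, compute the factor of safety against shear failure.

For an infinite slope with a slip plane parallel to the surface (no pore pressure): FS = [c + γz cos²β tanφ] / [γz sinβ cosβ].
γz = 18.3·2.9 = 53.07 kN/m²
Numerator = 14.6 + 53.07·cos²16.1°·tan21.6° = 14.6 + 53.07·0.9231·0.3959 = 33.996 kPa
Denominator = 53.07·sin16.1°·cos16.1° = 53.07·0.2773·0.9608 = 14.140 kPa
FS = 33.996 / 14.140 = 2.404

FS = 2.40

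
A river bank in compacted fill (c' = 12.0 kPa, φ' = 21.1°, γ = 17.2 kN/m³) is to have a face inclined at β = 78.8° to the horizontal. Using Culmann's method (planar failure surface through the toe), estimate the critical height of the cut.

H_c = 5.48 m

Culmann's analysis gives the critical failure plane at α_cr = (β + φ')/2 = (78.8 + 21.1)/2 = 50.0°, and the critical height
H_c = (4c'/γ) · sinβ cosφ' / [1 − cos(β − φ')]
    = (4·12.0/17.2) · sin78.8°·cos21.1° / [1 − cos(57.7°)]
    = 2.791 · 0.9810·0.9330 / [1 − 0.5344]
    = 2.791 · 0.9152 / 0.4656
    = 5.48 m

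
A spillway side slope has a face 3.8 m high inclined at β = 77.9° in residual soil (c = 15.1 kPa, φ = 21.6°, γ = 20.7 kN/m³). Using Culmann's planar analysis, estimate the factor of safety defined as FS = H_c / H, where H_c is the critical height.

FS = 1.57

H_c = (4c/γ) · sinβ cosφ / [1 − cos(β − φ)]
    = (4·15.1/20.7) · sin77.9°·cos21.6° / [1 − cos56.3°]
    = 2.918 · 0.9091 / 0.4452 = 5.96 m
FS = H_c / H = 5.96 / 3.8 = 1.568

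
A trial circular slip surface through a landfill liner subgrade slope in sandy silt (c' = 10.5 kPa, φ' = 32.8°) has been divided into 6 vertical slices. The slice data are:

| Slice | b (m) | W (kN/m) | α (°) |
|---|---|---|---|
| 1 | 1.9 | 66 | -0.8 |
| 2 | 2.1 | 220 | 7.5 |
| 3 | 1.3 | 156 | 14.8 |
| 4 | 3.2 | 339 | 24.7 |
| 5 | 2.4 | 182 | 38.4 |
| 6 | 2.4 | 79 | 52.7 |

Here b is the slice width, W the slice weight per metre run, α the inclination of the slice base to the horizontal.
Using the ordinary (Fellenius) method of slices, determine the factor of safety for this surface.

FS = 2.00

Ordinary method of slices: FS = Σ[c'·Δl_i + (W_i cosα_i)·tanφ'] / Σ W_i sinα_i, with Δl_i = b_i / cosα_i.
Slice 1: Δl = 1.9/cos(-0.8°) = 1.900 m; N'_1 = 66·cos(-0.8°) = 66.0; c'Δl = 19.95; W sinα = -0.9
Slice 2: Δl = 2.1/cos7.5° = 2.118 m; N'_2 = 220·cos7.5° = 218.1; c'Δl = 22.24; W sinα = 28.7
Slice 3: Δl = 1.3/cos14.8° = 1.345 m; N'_3 = 156·cos14.8° = 150.8; c'Δl = 14.12; W sinα = 39.8
Slice 4: Δl = 3.2/cos24.7° = 3.522 m; N'_4 = 339·cos24.7° = 308.0; c'Δl = 36.98; W sinα = 141.7
Slice 5: Δl = 2.4/cos38.4° = 3.062 m; N'_5 = 182·cos38.4° = 142.6; c'Δl = 32.16; W sinα = 113.0
Slice 6: Δl = 2.4/cos52.7° = 3.960 m; N'_6 = 79·cos52.7° = 47.9; c'Δl = 41.58; W sinα = 62.8
Σc'Δl = 167.0 kN/m; ΣN' = 933.4 kN/m; ΣW sinα = 385.2 kN/m
Resisting = 167.0 + 933.4·tan32.8° = 167.0 + 601.6 = 768.6 kN/m
FS = 768.6 / 385.2 = 1.995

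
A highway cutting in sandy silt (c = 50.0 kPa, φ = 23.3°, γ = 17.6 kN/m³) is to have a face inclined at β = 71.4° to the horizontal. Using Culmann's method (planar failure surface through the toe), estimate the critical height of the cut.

H_c = 29.78 m

Culmann's analysis gives the critical failure plane at α_cr = (β + φ)/2 = (71.4 + 23.3)/2 = 47.4°, and the critical height
H_c = (4c/γ) · sinβ cosφ / [1 − cos(β − φ)]
    = (4·50.0/17.6) · sin71.4°·cos23.3° / [1 − cos(48.1°)]
    = 11.364 · 0.9478·0.9184 / [1 − 0.6678]
    = 11.364 · 0.8705 / 0.3322
    = 29.78 m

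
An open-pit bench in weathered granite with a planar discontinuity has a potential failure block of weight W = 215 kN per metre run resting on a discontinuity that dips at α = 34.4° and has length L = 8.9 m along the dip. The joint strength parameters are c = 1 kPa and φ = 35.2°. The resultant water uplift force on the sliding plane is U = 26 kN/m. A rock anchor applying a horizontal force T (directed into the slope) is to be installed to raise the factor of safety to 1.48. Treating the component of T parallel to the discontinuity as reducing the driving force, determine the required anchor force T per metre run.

Resolving forces along and normal to the sliding plane, with the horizontal anchor force T adding T·sinα to the effective normal force and T·cosα acting up the plane against the driving force:
FS = [cL + (W cosα − U + T sinα) tanφ] / [W sinα − T cosα]
Without the anchor: N' = 151.4 kN/m, driving T_d = 121.5 kN/m, resisting R = 1·8.9 + 151.4·tan35.2° = 115.7 kN/m, FS = 0.95.
Setting FS = 1.48 and solving for T:
1.48·(121.5 − T cos34.4°) = 115.7 + T sin34.4°·tan35.2°
T·(sin34.4°·tan35.2° + 1.48·cos34.4°) = 1.48·121.5 − 115.7
T·(0.5650·0.7054 + 1.48·0.8251) = 179.8 − 115.7 = 64.1
T·1.6197 = 64.1
T = 39.6 kN/m

T = 40 kN/m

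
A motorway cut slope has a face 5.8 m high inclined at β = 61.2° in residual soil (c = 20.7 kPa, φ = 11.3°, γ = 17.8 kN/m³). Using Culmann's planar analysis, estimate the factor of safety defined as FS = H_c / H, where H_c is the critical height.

H_c = (4c/γ) · sinβ cosφ / [1 − cos(β − φ)]
    = (4·20.7/17.8) · sin61.2°·cos11.3° / [1 − cos49.9°]
    = 4.652 · 0.8593 / 0.3559 = 11.23 m
FS = H_c / H = 11.23 / 5.8 = 1.937

FS = 1.94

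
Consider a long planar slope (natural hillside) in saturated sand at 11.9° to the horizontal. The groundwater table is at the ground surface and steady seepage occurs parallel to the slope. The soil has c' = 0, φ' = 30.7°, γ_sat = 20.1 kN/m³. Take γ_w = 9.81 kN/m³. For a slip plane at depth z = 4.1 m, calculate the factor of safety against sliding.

With seepage parallel to the slope and the water table at the surface, the effective normal stress on the slip plane uses the buoyant unit weight γ' = γ_sat − γ_w while the driving shear stress uses γ_sat:
FS = [c' + γ' z cos²β tanφ'] / [γ_sat z sinβ cosβ]
(For c' = 0 this reduces to FS = (γ'/γ_sat)·tanφ'/tanβ.)
γ' = 20.1 − 9.81 = 10.29 kN/m³
Numerator = 0.0 + 10.29·4.1·cos²11.9°·tan30.7° = 0.0 + 10.29·4.1·0.9575·0.5938 = 23.985 kPa
Denominator = 20.1·4.1·sin11.9°·cos11.9° = 20.1·4.1·0.2062·0.9785 = 16.628 kPa
FS = 23.985 / 16.628 = 1.442

FS = 1.44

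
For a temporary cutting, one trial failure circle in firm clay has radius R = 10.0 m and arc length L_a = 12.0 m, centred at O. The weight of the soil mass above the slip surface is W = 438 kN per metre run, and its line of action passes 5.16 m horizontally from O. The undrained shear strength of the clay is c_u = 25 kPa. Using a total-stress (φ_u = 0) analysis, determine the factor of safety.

FS = 1.33

Taking moments about the centre O, the resisting moment is provided by the undrained shear strength acting along the arc:
M_R = c_u·L_a·R = 25·12.00·10.0 = 3000.0 kN·m/m
M_D = W·d = 438·5.16 = 2260.1 kN·m/m
FS = M_R / M_D = 3000.0 / 2260.1 = 1.327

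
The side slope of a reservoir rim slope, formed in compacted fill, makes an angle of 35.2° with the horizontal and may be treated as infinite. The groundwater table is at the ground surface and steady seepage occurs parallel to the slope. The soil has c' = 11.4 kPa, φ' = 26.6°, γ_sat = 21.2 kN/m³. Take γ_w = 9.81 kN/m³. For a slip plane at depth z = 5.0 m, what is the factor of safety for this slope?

FS = 0.61

With seepage parallel to the slope and the water table at the surface, the effective normal stress on the slip plane uses the buoyant unit weight γ' = γ_sat − γ_w while the driving shear stress uses γ_sat:
FS = [c' + γ' z cos²β tanφ'] / [γ_sat z sinβ cosβ]
γ' = 21.2 − 9.81 = 11.39 kN/m³
Numerator = 11.4 + 11.39·5.0·cos²35.2°·tan26.6° = 11.4 + 11.39·5.0·0.6677·0.5008 = 30.442 kPa
Denominator = 21.2·5.0·sin35.2°·cos35.2° = 21.2·5.0·0.5764·0.8171 = 49.929 kPa
FS = 30.442 / 49.929 = 0.610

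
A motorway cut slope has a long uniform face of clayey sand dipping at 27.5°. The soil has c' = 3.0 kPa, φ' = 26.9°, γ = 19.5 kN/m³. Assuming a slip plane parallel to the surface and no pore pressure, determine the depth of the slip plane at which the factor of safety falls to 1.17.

z = 1.92 m

Setting FS = 1.17 in FS = [c' + γz cos²β tanφ'] / [γz sinβ cosβ] and solving for z:
z = c' / [γ cosβ (FS·sinβ − cosβ·tanφ')]
  = 3.0 / [19.5·cos27.5°·(1.17·sin27.5° − cos27.5°·tan26.9°)]
  = 3.0 / [19.5·0.8870·(1.17·0.4617 − 0.8870·0.5073)]
  = 3.0 / 1.5608 = 1.922 m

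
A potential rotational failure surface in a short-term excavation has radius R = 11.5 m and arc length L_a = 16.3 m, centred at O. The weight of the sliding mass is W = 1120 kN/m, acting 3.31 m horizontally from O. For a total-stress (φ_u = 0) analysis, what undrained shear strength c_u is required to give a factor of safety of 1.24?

c_u = 24.5 kPa

FS = c_u·L_a·R / (W·d), so c_u = FS·W·d / (L_a·R).
c_u = 1.24·1120·3.31 / (16.30·11.5) = 4596.9 / 187.45 = 24.52 kPa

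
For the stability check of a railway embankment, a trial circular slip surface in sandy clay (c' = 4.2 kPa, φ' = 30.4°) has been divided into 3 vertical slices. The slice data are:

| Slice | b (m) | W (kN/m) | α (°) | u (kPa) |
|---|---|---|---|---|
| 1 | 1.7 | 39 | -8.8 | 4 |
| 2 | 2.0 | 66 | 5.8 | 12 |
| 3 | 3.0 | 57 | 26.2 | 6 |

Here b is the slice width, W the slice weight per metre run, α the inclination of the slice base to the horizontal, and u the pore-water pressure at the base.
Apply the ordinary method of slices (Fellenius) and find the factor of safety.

FS = 3.51

Ordinary method of slices: FS = Σ[c'·Δl_i + (W_i cosα_i − u_i·Δl_i)·tanφ'] / Σ W_i sinα_i, with Δl_i = b_i / cosα_i.
Slice 1: Δl = 1.7/cos(-8.8°) = 1.720 m; N'_1 = 39·cos(-8.8°) − 4·1.720 = 31.7; c'Δl = 7.23; W sinα = -6.0
Slice 2: Δl = 2.0/cos5.8° = 2.010 m; N'_2 = 66·cos5.8° − 12·2.010 = 41.5; c'Δl = 8.44; W sinα = 6.7
Slice 3: Δl = 3.0/cos26.2° = 3.344 m; N'_3 = 57·cos26.2° − 6·3.344 = 31.1; c'Δl = 14.04; W sinα = 25.2
Σc'Δl = 29.7 kN/m; ΣN' = 104.3 kN/m; ΣW sinα = 25.9 kN/m
Resisting = 29.7 + 104.3·tan30.4° = 29.7 + 61.2 = 90.9 kN/m
FS = 90.9 / 25.9 = 3.514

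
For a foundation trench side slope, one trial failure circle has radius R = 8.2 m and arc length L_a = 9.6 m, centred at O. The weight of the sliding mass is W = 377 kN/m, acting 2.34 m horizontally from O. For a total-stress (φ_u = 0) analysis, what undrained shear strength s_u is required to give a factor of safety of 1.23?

FS = s_u·L_a·R / (W·d), so s_u = FS·W·d / (L_a·R).
s_u = 1.23·377·2.34 / (9.60·8.2) = 1085.1 / 78.72 = 13.78 kPa

s_u = 13.8 kPa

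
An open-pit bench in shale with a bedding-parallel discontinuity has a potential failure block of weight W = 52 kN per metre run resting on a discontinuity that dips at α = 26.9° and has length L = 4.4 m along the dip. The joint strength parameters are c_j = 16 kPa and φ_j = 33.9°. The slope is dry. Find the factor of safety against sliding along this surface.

Resolving the block weight along and normal to the plane and applying the Mohr–Coulomb strength on the joint:
N' = W cosα = 52·cos26.9° = 46.4 kN/m
Driving force T = W sinα = 52·sin26.9° = 23.5 kN/m
Resisting force R = c_j·L + N'·tanφ_j = 16·4.4 + 46.4·tan33.9° = 70.4 + 31.2 = 101.6 kN/m
FS = R / T = 101.6 / 23.5 = 4.317

FS = 4.32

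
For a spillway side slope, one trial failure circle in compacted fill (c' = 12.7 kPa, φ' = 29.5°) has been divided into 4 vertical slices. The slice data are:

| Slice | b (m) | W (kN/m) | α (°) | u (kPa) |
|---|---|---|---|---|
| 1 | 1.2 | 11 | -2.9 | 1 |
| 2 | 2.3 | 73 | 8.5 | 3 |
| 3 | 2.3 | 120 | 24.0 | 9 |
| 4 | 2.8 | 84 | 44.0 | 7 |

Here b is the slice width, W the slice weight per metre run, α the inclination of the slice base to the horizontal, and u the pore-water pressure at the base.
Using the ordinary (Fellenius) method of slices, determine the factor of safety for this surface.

Ordinary method of slices: FS = Σ[c'·Δl_i + (W_i cosα_i − u_i·Δl_i)·tanφ'] / Σ W_i sinα_i, with Δl_i = b_i / cosα_i.
Slice 1: Δl = 1.2/cos(-2.9°) = 1.202 m; N'_1 = 11·cos(-2.9°) − 1·1.202 = 9.8; c'Δl = 15.26; W sinα = -0.6
Slice 2: Δl = 2.3/cos8.5° = 2.326 m; N'_2 = 73·cos8.5° − 3·2.326 = 65.2; c'Δl = 29.53; W sinα = 10.8
Slice 3: Δl = 2.3/cos24.0° = 2.518 m; N'_3 = 120·cos24.0° − 9·2.518 = 87.0; c'Δl = 31.97; W sinα = 48.8
Slice 4: Δl = 2.8/cos44.0° = 3.892 m; N'_4 = 84·cos44.0° − 7·3.892 = 33.2; c'Δl = 49.43; W sinα = 58.4
Σc'Δl = 126.2 kN/m; ΣN' = 195.1 kN/m; ΣW sinα = 117.4 kN/m
Resisting = 126.2 + 195.1·tan29.5° = 126.2 + 110.4 = 236.6 kN/m
FS = 236.6 / 117.4 = 2.016

FS = 2.02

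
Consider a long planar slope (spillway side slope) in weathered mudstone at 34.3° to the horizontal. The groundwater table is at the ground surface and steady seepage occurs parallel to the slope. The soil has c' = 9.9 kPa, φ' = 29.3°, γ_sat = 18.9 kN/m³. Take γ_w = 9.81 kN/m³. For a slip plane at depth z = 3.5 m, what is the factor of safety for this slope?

With seepage parallel to the slope and the water table at the surface, the effective normal stress on the slip plane uses the buoyant unit weight γ' = γ_sat − γ_w while the driving shear stress uses γ_sat:
FS = [c' + γ' z cos²β tanφ'] / [γ_sat z sinβ cosβ]
γ' = 18.9 − 9.81 = 9.09 kN/m³
Numerator = 9.9 + 9.09·3.5·cos²34.3°·tan29.3° = 9.9 + 9.09·3.5·0.6824·0.5612 = 22.084 kPa
Denominator = 18.9·3.5·sin34.3°·cos34.3° = 18.9·3.5·0.5635·0.8261 = 30.795 kPa
FS = 22.084 / 30.795 = 0.717

FS = 0.72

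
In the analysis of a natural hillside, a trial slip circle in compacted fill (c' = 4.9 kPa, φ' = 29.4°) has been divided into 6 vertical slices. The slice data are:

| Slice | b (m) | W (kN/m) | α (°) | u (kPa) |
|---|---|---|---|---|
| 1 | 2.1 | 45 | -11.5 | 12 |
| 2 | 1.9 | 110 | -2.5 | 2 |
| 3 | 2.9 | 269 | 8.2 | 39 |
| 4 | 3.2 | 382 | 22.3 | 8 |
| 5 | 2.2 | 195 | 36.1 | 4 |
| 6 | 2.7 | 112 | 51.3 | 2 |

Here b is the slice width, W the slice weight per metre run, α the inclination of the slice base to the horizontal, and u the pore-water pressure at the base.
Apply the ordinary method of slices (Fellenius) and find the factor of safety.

FS = 1.46

Ordinary method of slices: FS = Σ[c'·Δl_i + (W_i cosα_i − u_i·Δl_i)·tanφ'] / Σ W_i sinα_i, with Δl_i = b_i / cosα_i.
Slice 1: Δl = 2.1/cos(-11.5°) = 2.143 m; N'_1 = 45·cos(-11.5°) − 12·2.143 = 18.4; c'Δl = 10.50; W sinα = -9.0
Slice 2: Δl = 1.9/cos(-2.5°) = 1.902 m; N'_2 = 110·cos(-2.5°) − 2·1.902 = 106.1; c'Δl = 9.32; W sinα = -4.8
Slice 3: Δl = 2.9/cos8.2° = 2.930 m; N'_3 = 269·cos8.2° − 39·2.930 = 152.0; c'Δl = 14.36; W sinα = 38.4
Slice 4: Δl = 3.2/cos22.3° = 3.459 m; N'_4 = 382·cos22.3° − 8·3.459 = 325.8; c'Δl = 16.95; W sinα = 145.0
Slice 5: Δl = 2.2/cos36.1° = 2.723 m; N'_5 = 195·cos36.1° − 4·2.723 = 146.7; c'Δl = 13.34; W sinα = 114.9
Slice 6: Δl = 2.7/cos51.3° = 4.318 m; N'_6 = 112·cos51.3° − 2·4.318 = 61.4; c'Δl = 21.16; W sinα = 87.4
Σc'Δl = 85.6 kN/m; ΣN' = 810.3 kN/m; ΣW sinα = 371.9 kN/m
Resisting = 85.6 + 810.3·tan29.4° = 85.6 + 456.6 = 542.2 kN/m
FS = 542.2 / 371.9 = 1.458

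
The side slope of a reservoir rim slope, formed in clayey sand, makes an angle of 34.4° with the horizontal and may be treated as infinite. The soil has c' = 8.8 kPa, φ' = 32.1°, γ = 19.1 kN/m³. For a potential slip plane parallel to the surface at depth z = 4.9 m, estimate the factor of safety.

For an infinite slope with a slip plane parallel to the surface (no pore pressure): FS = [c' + γz cos²β tanφ'] / [γz sinβ cosβ].
γz = 19.1·4.9 = 93.59 kN/m²
Numerator = 8.8 + 93.59·cos²34.4°·tan32.1° = 8.8 + 93.59·0.6808·0.6273 = 48.770 kPa
Denominator = 93.59·sin34.4°·cos34.4° = 93.59·0.5650·0.8251 = 43.628 kPa
FS = 48.770 / 43.628 = 1.118

FS = 1.12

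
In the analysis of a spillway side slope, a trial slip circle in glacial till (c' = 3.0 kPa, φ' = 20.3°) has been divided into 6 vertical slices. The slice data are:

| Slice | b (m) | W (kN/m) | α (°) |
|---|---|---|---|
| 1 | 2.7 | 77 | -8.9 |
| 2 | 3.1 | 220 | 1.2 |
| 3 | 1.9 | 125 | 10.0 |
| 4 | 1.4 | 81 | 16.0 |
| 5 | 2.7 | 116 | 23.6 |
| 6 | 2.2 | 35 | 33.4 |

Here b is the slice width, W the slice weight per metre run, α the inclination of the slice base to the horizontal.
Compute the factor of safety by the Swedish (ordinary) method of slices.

Ordinary method of slices: FS = Σ[c'·Δl_i + (W_i cosα_i)·tanφ'] / Σ W_i sinα_i, with Δl_i = b_i / cosα_i.
Slice 1: Δl = 2.7/cos(-8.9°) = 2.733 m; N'_1 = 77·cos(-8.9°) = 76.1; c'Δl = 8.20; W sinα = -11.9
Slice 2: Δl = 3.1/cos1.2° = 3.101 m; N'_2 = 220·cos1.2° = 220.0; c'Δl = 9.30; W sinα = 4.6
Slice 3: Δl = 1.9/cos10.0° = 1.929 m; N'_3 = 125·cos10.0° = 123.1; c'Δl = 5.79; W sinα = 21.7
Slice 4: Δl = 1.4/cos16.0° = 1.456 m; N'_4 = 81·cos16.0° = 77.9; c'Δl = 4.37; W sinα = 22.3
Slice 5: Δl = 2.7/cos23.6° = 2.946 m; N'_5 = 116·cos23.6° = 106.3; c'Δl = 8.84; W sinα = 46.4
Slice 6: Δl = 2.2/cos33.4° = 2.635 m; N'_6 = 35·cos33.4° = 29.2; c'Δl = 7.91; W sinα = 19.3
Σc'Δl = 44.4 kN/m; ΣN' = 632.5 kN/m; ΣW sinα = 102.4 kN/m
Resisting = 44.4 + 632.5·tan20.3° = 44.4 + 234.0 = 278.4 kN/m
FS = 278.4 / 102.4 = 2.718

FS = 2.72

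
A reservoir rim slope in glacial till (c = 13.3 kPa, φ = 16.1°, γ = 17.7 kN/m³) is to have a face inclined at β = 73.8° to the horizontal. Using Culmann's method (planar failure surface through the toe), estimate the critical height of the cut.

Culmann's analysis gives the critical failure plane at α_cr = (β + φ)/2 = (73.8 + 16.1)/2 = 45.0°, and the critical height
H_c = (4c/γ) · sinβ cosφ / [1 − cos(β − φ)]
    = (4·13.3/17.7) · sin73.8°·cos16.1° / [1 − cos(57.7°)]
    = 3.006 · 0.9603·0.9608 / [1 − 0.5344]
    = 3.006 · 0.9226 / 0.4656
    = 5.96 m

H_c = 5.96 m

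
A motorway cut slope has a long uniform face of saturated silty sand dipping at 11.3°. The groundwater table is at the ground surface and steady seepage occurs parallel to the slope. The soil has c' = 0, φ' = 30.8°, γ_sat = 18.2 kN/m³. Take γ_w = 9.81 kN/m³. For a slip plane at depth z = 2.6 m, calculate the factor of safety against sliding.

FS = 1.38

With seepage parallel to the slope and the water table at the surface, the effective normal stress on the slip plane uses the buoyant unit weight γ' = γ_sat − γ_w while the driving shear stress uses γ_sat:
FS = [c' + γ' z cos²β tanφ'] / [γ_sat z sinβ cosβ]
(For c' = 0 this reduces to FS = (γ'/γ_sat)·tanφ'/tanβ.)
γ' = 18.2 − 9.81 = 8.39 kN/m³
Numerator = 0.0 + 8.39·2.6·cos²11.3°·tan30.8° = 0.0 + 8.39·2.6·0.9616·0.5961 = 12.504 kPa
Denominator = 18.2·2.6·sin11.3°·cos11.3° = 18.2·2.6·0.1959·0.9806 = 9.092 kPa
FS = 12.504 / 9.092 = 1.375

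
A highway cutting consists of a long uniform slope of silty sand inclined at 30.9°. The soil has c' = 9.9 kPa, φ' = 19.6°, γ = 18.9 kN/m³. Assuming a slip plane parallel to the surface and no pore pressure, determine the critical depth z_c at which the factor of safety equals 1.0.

Setting FS = 1.00 in FS = [c' + γz cos²β tanφ'] / [γz sinβ cosβ] and solving for z:
z = c' / [γ cosβ (FS·sinβ − cosβ·tanφ')]
  = 9.9 / [18.9·cos30.9°·(1.00·sin30.9° − cos30.9°·tan19.6°)]
  = 9.9 / [18.9·0.8581·(1.00·0.5135 − 0.8581·0.3561)]
  = 9.9 / 3.3732 = 2.935 m

z_c = 2.93 m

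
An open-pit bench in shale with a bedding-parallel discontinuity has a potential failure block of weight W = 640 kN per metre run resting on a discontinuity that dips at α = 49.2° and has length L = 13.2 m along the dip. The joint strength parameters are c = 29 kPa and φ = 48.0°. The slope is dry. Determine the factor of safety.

Resolving the block weight along and normal to the plane and applying the Mohr–Coulomb strength on the joint:
N' = W cosα = 640·cos49.2° = 418.2 kN/m
Driving force T = W sinα = 640·sin49.2° = 484.5 kN/m
Resisting force R = c·L + N'·tanφ = 29·13.2 + 418.2·tan48.0° = 382.8 + 464.4 = 847.2 kN/m
FS = R / T = 847.2 / 484.5 = 1.749

FS = 1.75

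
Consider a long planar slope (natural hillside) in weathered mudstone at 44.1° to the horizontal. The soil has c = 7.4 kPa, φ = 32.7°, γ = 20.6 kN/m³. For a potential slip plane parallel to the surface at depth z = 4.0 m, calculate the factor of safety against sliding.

FS = 0.84

For an infinite slope with a slip plane parallel to the surface (no pore pressure): FS = [c + γz cos²β tanφ] / [γz sinβ cosβ].
γz = 20.6·4.0 = 82.40 kN/m²
Numerator = 7.4 + 82.40·cos²44.1°·tan32.7° = 7.4 + 82.40·0.5157·0.6420 = 34.681 kPa
Denominator = 82.40·sin44.1°·cos44.1° = 82.40·0.6959·0.7181 = 41.180 kPa
FS = 34.681 / 41.180 = 0.842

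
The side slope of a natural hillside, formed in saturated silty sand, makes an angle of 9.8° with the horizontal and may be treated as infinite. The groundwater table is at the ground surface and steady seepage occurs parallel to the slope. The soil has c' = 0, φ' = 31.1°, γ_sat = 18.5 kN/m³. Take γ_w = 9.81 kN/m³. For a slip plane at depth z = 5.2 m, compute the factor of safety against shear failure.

FS = 1.64

With seepage parallel to the slope and the water table at the surface, the effective normal stress on the slip plane uses the buoyant unit weight γ' = γ_sat − γ_w while the driving shear stress uses γ_sat:
FS = [c' + γ' z cos²β tanφ'] / [γ_sat z sinβ cosβ]
(For c' = 0 this reduces to FS = (γ'/γ_sat)·tanφ'/tanβ.)
γ' = 18.5 − 9.81 = 8.69 kN/m³
Numerator = 0.0 + 8.69·5.2·cos²9.8°·tan31.1° = 0.0 + 8.69·5.2·0.9710·0.6032 = 26.469 kPa
Denominator = 18.5·5.2·sin9.8°·cos9.8° = 18.5·5.2·0.1702·0.9854 = 16.135 kPa
FS = 26.469 / 16.135 = 1.640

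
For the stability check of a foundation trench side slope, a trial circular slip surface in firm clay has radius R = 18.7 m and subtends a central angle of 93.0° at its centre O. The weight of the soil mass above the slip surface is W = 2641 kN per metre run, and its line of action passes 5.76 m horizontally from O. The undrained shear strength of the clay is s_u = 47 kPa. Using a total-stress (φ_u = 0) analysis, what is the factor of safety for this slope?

FS = 1.75

Taking moments about the centre O, the resisting moment is provided by the undrained shear strength acting along the arc:
Arc length L_a = R·θ = 18.7·(93.0°·π/180) = 18.7·1.6232 = 30.35 m
M_R = s_u·L_a·R = 47·30.35·18.7 = 26677.3 kN·m/m
M_D = W·d = 2641·5.76 = 15212.2 kN·m/m
FS = M_R / M_D = 26677.3 / 15212.2 = 1.754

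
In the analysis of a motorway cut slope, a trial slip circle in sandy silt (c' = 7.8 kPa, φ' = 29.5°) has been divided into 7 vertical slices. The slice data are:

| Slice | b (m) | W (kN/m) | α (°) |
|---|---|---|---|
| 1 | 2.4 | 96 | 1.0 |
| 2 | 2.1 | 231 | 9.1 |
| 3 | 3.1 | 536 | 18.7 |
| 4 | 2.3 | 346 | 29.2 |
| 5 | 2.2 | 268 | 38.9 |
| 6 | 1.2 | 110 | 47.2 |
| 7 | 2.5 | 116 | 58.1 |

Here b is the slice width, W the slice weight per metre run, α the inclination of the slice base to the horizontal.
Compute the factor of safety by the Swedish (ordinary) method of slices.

Ordinary method of slices: FS = Σ[c'·Δl_i + (W_i cosα_i)·tanφ'] / Σ W_i sinα_i, with Δl_i = b_i / cosα_i.
Slice 1: Δl = 2.4/cos1.0° = 2.400 m; N'_1 = 96·cos1.0° = 96.0; c'Δl = 18.72; W sinα = 1.7
Slice 2: Δl = 2.1/cos9.1° = 2.127 m; N'_2 = 231·cos9.1° = 228.1; c'Δl = 16.59; W sinα = 36.5
Slice 3: Δl = 3.1/cos18.7° = 3.273 m; N'_3 = 536·cos18.7° = 507.7; c'Δl = 25.53; W sinα = 171.8
Slice 4: Δl = 2.3/cos29.2° = 2.635 m; N'_4 = 346·cos29.2° = 302.0; c'Δl = 20.55; W sinα = 168.8
Slice 5: Δl = 2.2/cos38.9° = 2.827 m; N'_5 = 268·cos38.9° = 208.6; c'Δl = 22.05; W sinα = 168.3
Slice 6: Δl = 1.2/cos47.2° = 1.766 m; N'_6 = 110·cos47.2° = 74.7; c'Δl = 13.78; W sinα = 80.7
Slice 7: Δl = 2.5/cos58.1° = 4.731 m; N'_7 = 116·cos58.1° = 61.3; c'Δl = 36.90; W sinα = 98.5
Σc'Δl = 154.1 kN/m; ΣN' = 1478.4 kN/m; ΣW sinα = 726.3 kN/m
Resisting = 154.1 + 1478.4·tan29.5° = 154.1 + 836.4 = 990.6 kN/m
FS = 990.6 / 726.3 = 1.364

FS = 1.36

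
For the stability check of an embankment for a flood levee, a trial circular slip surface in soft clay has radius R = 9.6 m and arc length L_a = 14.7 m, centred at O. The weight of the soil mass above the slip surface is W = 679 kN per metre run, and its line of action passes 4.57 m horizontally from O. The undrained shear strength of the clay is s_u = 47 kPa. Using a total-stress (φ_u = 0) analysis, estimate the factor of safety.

Taking moments about the centre O, the resisting moment is provided by the undrained shear strength acting along the arc:
M_R = s_u·L_a·R = 47·14.70·9.6 = 6632.6 kN·m/m
M_D = W·d = 679·4.57 = 3103.0 kN·m/m
FS = M_R / M_D = 6632.6 / 3103.0 = 2.137

FS = 2.14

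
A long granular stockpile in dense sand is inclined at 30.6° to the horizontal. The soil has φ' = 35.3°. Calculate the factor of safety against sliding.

For a dry cohesionless infinite slope the factor of safety is FS = tanφ' / tanβ.
FS = tan35.3° / tan30.6° = 0.7080 / 0.5914 = 1.197

FS = 1.20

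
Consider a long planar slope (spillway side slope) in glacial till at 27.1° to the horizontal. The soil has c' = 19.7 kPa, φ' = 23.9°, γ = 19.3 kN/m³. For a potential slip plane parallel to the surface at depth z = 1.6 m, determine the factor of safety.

For an infinite slope with a slip plane parallel to the surface (no pore pressure): FS = [c' + γz cos²β tanφ'] / [γz sinβ cosβ].
γz = 19.3·1.6 = 30.88 kN/m²
Numerator = 19.7 + 30.88·cos²27.1°·tan23.9° = 19.7 + 30.88·0.7925·0.4431 = 30.544 kPa
Denominator = 30.88·sin27.1°·cos27.1° = 30.88·0.4555·0.8902 = 12.523 kPa
FS = 30.544 / 12.523 = 2.439

FS = 2.44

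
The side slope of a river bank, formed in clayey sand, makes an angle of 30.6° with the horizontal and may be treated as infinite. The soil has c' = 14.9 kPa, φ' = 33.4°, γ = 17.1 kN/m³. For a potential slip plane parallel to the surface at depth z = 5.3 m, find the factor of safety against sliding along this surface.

FS = 1.49

For an infinite slope with a slip plane parallel to the surface (no pore pressure): FS = [c' + γz cos²β tanφ'] / [γz sinβ cosβ].
γz = 17.1·5.3 = 90.63 kN/m²
Numerator = 14.9 + 90.63·cos²30.6°·tan33.4° = 14.9 + 90.63·0.7409·0.6594 = 59.174 kPa
Denominator = 90.63·sin30.6°·cos30.6° = 90.63·0.5090·0.8607 = 39.710 kPa
FS = 59.174 / 39.710 = 1.490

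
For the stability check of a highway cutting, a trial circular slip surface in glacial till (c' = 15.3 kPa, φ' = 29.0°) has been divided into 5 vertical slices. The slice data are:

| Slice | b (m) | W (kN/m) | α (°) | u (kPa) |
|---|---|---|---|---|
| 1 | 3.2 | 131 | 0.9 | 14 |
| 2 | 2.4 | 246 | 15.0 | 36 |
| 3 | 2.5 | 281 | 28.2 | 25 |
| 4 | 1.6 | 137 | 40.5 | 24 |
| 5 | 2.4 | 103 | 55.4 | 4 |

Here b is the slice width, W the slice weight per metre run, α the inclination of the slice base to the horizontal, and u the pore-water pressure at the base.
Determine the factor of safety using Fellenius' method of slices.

Ordinary method of slices: FS = Σ[c'·Δl_i + (W_i cosα_i − u_i·Δl_i)·tanφ'] / Σ W_i sinα_i, with Δl_i = b_i / cosα_i.
Slice 1: Δl = 3.2/cos0.9° = 3.200 m; N'_1 = 131·cos0.9° − 14·3.200 = 86.2; c'Δl = 48.97; W sinα = 2.1
Slice 2: Δl = 2.4/cos15.0° = 2.485 m; N'_2 = 246·cos15.0° − 36·2.485 = 148.2; c'Δl = 38.02; W sinα = 63.7
Slice 3: Δl = 2.5/cos28.2° = 2.837 m; N'_3 = 281·cos28.2° − 25·2.837 = 176.7; c'Δl = 43.40; W sinα = 132.8
Slice 4: Δl = 1.6/cos40.5° = 2.104 m; N'_4 = 137·cos40.5° − 24·2.104 = 53.7; c'Δl = 32.19; W sinα = 89.0
Slice 5: Δl = 2.4/cos55.4° = 4.227 m; N'_5 = 103·cos55.4° − 4·4.227 = 41.6; c'Δl = 64.67; W sinα = 84.8
Σc'Δl = 227.2 kN/m; ΣN' = 506.3 kN/m; ΣW sinα = 372.3 kN/m
Resisting = 227.2 + 506.3·tan29.0° = 227.2 + 280.7 = 507.9 kN/m
FS = 507.9 / 372.3 = 1.364

FS = 1.36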